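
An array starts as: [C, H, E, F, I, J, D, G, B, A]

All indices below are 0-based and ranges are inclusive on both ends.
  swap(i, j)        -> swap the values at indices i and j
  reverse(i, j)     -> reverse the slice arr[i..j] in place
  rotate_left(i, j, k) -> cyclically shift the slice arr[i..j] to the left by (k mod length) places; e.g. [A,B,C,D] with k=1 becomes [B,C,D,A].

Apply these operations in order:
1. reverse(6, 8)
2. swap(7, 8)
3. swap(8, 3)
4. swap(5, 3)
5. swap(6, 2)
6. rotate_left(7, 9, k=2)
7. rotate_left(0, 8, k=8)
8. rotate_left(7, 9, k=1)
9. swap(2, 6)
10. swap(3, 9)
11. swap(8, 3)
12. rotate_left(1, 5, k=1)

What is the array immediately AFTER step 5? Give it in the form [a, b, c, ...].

Answer: [C, H, B, J, I, G, E, D, F, A]

Derivation:
After 1 (reverse(6, 8)): [C, H, E, F, I, J, B, G, D, A]
After 2 (swap(7, 8)): [C, H, E, F, I, J, B, D, G, A]
After 3 (swap(8, 3)): [C, H, E, G, I, J, B, D, F, A]
After 4 (swap(5, 3)): [C, H, E, J, I, G, B, D, F, A]
After 5 (swap(6, 2)): [C, H, B, J, I, G, E, D, F, A]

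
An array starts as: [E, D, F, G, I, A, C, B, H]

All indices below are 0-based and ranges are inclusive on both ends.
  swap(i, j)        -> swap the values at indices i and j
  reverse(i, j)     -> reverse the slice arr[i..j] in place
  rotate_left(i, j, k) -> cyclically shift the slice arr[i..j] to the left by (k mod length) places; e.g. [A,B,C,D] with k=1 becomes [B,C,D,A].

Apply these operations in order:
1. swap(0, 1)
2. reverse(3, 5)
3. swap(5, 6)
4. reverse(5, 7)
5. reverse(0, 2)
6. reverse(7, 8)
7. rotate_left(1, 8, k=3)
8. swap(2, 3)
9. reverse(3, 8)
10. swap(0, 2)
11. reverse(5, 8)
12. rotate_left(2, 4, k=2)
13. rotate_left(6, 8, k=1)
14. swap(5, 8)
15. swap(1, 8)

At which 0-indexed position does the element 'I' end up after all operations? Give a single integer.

Answer: 8

Derivation:
After 1 (swap(0, 1)): [D, E, F, G, I, A, C, B, H]
After 2 (reverse(3, 5)): [D, E, F, A, I, G, C, B, H]
After 3 (swap(5, 6)): [D, E, F, A, I, C, G, B, H]
After 4 (reverse(5, 7)): [D, E, F, A, I, B, G, C, H]
After 5 (reverse(0, 2)): [F, E, D, A, I, B, G, C, H]
After 6 (reverse(7, 8)): [F, E, D, A, I, B, G, H, C]
After 7 (rotate_left(1, 8, k=3)): [F, I, B, G, H, C, E, D, A]
After 8 (swap(2, 3)): [F, I, G, B, H, C, E, D, A]
After 9 (reverse(3, 8)): [F, I, G, A, D, E, C, H, B]
After 10 (swap(0, 2)): [G, I, F, A, D, E, C, H, B]
After 11 (reverse(5, 8)): [G, I, F, A, D, B, H, C, E]
After 12 (rotate_left(2, 4, k=2)): [G, I, D, F, A, B, H, C, E]
After 13 (rotate_left(6, 8, k=1)): [G, I, D, F, A, B, C, E, H]
After 14 (swap(5, 8)): [G, I, D, F, A, H, C, E, B]
After 15 (swap(1, 8)): [G, B, D, F, A, H, C, E, I]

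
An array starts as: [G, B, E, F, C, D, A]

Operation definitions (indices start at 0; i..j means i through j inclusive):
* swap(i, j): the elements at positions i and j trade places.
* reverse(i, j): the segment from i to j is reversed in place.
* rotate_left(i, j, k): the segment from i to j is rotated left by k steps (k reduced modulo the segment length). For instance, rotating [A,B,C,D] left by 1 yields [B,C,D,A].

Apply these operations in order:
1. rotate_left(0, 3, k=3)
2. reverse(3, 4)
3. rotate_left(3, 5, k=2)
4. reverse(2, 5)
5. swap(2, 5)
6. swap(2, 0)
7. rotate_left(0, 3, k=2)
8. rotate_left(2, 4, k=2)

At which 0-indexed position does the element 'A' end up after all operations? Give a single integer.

After 1 (rotate_left(0, 3, k=3)): [F, G, B, E, C, D, A]
After 2 (reverse(3, 4)): [F, G, B, C, E, D, A]
After 3 (rotate_left(3, 5, k=2)): [F, G, B, D, C, E, A]
After 4 (reverse(2, 5)): [F, G, E, C, D, B, A]
After 5 (swap(2, 5)): [F, G, B, C, D, E, A]
After 6 (swap(2, 0)): [B, G, F, C, D, E, A]
After 7 (rotate_left(0, 3, k=2)): [F, C, B, G, D, E, A]
After 8 (rotate_left(2, 4, k=2)): [F, C, D, B, G, E, A]

Answer: 6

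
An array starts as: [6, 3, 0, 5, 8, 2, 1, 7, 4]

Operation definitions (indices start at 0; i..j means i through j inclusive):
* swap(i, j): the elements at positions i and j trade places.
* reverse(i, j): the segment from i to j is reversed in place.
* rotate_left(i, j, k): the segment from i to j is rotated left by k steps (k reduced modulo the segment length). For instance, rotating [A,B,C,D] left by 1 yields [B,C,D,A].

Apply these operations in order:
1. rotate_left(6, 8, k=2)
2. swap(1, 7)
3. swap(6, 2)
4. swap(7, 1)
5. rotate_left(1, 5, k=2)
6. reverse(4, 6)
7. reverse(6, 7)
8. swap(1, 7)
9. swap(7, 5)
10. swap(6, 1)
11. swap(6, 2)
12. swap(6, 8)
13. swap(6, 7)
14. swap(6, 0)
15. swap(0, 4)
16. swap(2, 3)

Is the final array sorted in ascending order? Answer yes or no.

Answer: yes

Derivation:
After 1 (rotate_left(6, 8, k=2)): [6, 3, 0, 5, 8, 2, 4, 1, 7]
After 2 (swap(1, 7)): [6, 1, 0, 5, 8, 2, 4, 3, 7]
After 3 (swap(6, 2)): [6, 1, 4, 5, 8, 2, 0, 3, 7]
After 4 (swap(7, 1)): [6, 3, 4, 5, 8, 2, 0, 1, 7]
After 5 (rotate_left(1, 5, k=2)): [6, 5, 8, 2, 3, 4, 0, 1, 7]
After 6 (reverse(4, 6)): [6, 5, 8, 2, 0, 4, 3, 1, 7]
After 7 (reverse(6, 7)): [6, 5, 8, 2, 0, 4, 1, 3, 7]
After 8 (swap(1, 7)): [6, 3, 8, 2, 0, 4, 1, 5, 7]
After 9 (swap(7, 5)): [6, 3, 8, 2, 0, 5, 1, 4, 7]
After 10 (swap(6, 1)): [6, 1, 8, 2, 0, 5, 3, 4, 7]
After 11 (swap(6, 2)): [6, 1, 3, 2, 0, 5, 8, 4, 7]
After 12 (swap(6, 8)): [6, 1, 3, 2, 0, 5, 7, 4, 8]
After 13 (swap(6, 7)): [6, 1, 3, 2, 0, 5, 4, 7, 8]
After 14 (swap(6, 0)): [4, 1, 3, 2, 0, 5, 6, 7, 8]
After 15 (swap(0, 4)): [0, 1, 3, 2, 4, 5, 6, 7, 8]
After 16 (swap(2, 3)): [0, 1, 2, 3, 4, 5, 6, 7, 8]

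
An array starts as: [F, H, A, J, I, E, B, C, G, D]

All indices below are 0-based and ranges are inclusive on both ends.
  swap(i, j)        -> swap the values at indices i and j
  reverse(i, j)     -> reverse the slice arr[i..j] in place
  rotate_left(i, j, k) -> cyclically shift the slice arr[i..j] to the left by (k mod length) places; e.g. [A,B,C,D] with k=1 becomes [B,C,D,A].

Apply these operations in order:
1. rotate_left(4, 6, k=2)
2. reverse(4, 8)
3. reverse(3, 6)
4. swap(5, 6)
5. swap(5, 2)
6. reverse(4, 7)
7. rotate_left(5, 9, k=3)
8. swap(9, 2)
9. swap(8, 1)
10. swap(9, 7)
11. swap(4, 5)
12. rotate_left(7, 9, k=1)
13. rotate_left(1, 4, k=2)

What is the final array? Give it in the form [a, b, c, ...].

Answer: [F, E, B, A, C, I, D, H, G, J]

Derivation:
After 1 (rotate_left(4, 6, k=2)): [F, H, A, J, B, I, E, C, G, D]
After 2 (reverse(4, 8)): [F, H, A, J, G, C, E, I, B, D]
After 3 (reverse(3, 6)): [F, H, A, E, C, G, J, I, B, D]
After 4 (swap(5, 6)): [F, H, A, E, C, J, G, I, B, D]
After 5 (swap(5, 2)): [F, H, J, E, C, A, G, I, B, D]
After 6 (reverse(4, 7)): [F, H, J, E, I, G, A, C, B, D]
After 7 (rotate_left(5, 9, k=3)): [F, H, J, E, I, B, D, G, A, C]
After 8 (swap(9, 2)): [F, H, C, E, I, B, D, G, A, J]
After 9 (swap(8, 1)): [F, A, C, E, I, B, D, G, H, J]
After 10 (swap(9, 7)): [F, A, C, E, I, B, D, J, H, G]
After 11 (swap(4, 5)): [F, A, C, E, B, I, D, J, H, G]
After 12 (rotate_left(7, 9, k=1)): [F, A, C, E, B, I, D, H, G, J]
After 13 (rotate_left(1, 4, k=2)): [F, E, B, A, C, I, D, H, G, J]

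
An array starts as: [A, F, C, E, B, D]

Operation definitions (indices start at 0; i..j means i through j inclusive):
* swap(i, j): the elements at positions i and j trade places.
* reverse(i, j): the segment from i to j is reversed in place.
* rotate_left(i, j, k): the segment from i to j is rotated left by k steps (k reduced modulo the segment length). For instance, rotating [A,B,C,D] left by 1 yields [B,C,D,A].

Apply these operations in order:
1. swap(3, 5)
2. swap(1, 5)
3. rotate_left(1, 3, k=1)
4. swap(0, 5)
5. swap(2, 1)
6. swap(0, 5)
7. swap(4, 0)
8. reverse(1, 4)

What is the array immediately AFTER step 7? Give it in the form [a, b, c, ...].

Answer: [B, D, C, E, A, F]

Derivation:
After 1 (swap(3, 5)): [A, F, C, D, B, E]
After 2 (swap(1, 5)): [A, E, C, D, B, F]
After 3 (rotate_left(1, 3, k=1)): [A, C, D, E, B, F]
After 4 (swap(0, 5)): [F, C, D, E, B, A]
After 5 (swap(2, 1)): [F, D, C, E, B, A]
After 6 (swap(0, 5)): [A, D, C, E, B, F]
After 7 (swap(4, 0)): [B, D, C, E, A, F]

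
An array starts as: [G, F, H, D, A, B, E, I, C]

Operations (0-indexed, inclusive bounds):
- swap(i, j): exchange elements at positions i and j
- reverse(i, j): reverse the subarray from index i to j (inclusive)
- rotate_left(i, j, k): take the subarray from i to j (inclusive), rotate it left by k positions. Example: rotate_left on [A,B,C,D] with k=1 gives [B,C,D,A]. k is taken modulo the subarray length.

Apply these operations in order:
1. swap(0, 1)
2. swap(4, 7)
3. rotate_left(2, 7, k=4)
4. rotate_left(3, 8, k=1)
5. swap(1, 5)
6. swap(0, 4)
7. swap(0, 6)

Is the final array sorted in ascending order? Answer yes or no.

After 1 (swap(0, 1)): [F, G, H, D, A, B, E, I, C]
After 2 (swap(4, 7)): [F, G, H, D, I, B, E, A, C]
After 3 (rotate_left(2, 7, k=4)): [F, G, E, A, H, D, I, B, C]
After 4 (rotate_left(3, 8, k=1)): [F, G, E, H, D, I, B, C, A]
After 5 (swap(1, 5)): [F, I, E, H, D, G, B, C, A]
After 6 (swap(0, 4)): [D, I, E, H, F, G, B, C, A]
After 7 (swap(0, 6)): [B, I, E, H, F, G, D, C, A]

Answer: no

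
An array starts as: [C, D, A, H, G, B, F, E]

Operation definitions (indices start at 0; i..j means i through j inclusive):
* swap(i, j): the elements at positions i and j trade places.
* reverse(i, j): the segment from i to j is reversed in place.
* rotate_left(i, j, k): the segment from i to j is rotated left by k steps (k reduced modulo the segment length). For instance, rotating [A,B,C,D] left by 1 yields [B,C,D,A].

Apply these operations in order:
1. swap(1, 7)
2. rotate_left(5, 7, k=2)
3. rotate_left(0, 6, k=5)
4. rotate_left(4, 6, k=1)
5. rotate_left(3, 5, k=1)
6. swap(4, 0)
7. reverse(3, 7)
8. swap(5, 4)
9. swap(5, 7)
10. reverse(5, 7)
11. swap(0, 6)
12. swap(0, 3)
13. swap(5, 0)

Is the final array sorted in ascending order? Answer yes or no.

Answer: yes

Derivation:
After 1 (swap(1, 7)): [C, E, A, H, G, B, F, D]
After 2 (rotate_left(5, 7, k=2)): [C, E, A, H, G, D, B, F]
After 3 (rotate_left(0, 6, k=5)): [D, B, C, E, A, H, G, F]
After 4 (rotate_left(4, 6, k=1)): [D, B, C, E, H, G, A, F]
After 5 (rotate_left(3, 5, k=1)): [D, B, C, H, G, E, A, F]
After 6 (swap(4, 0)): [G, B, C, H, D, E, A, F]
After 7 (reverse(3, 7)): [G, B, C, F, A, E, D, H]
After 8 (swap(5, 4)): [G, B, C, F, E, A, D, H]
After 9 (swap(5, 7)): [G, B, C, F, E, H, D, A]
After 10 (reverse(5, 7)): [G, B, C, F, E, A, D, H]
After 11 (swap(0, 6)): [D, B, C, F, E, A, G, H]
After 12 (swap(0, 3)): [F, B, C, D, E, A, G, H]
After 13 (swap(5, 0)): [A, B, C, D, E, F, G, H]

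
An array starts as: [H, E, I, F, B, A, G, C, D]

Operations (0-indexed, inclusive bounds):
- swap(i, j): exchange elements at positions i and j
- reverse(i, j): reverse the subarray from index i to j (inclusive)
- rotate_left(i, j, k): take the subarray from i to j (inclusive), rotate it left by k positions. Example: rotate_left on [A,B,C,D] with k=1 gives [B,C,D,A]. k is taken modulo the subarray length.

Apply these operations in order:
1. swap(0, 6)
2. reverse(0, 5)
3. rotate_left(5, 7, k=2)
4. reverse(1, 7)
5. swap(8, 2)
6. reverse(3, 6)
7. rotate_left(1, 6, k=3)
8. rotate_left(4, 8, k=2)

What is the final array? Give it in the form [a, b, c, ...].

Answer: [A, I, E, C, F, B, G, H, D]

Derivation:
After 1 (swap(0, 6)): [G, E, I, F, B, A, H, C, D]
After 2 (reverse(0, 5)): [A, B, F, I, E, G, H, C, D]
After 3 (rotate_left(5, 7, k=2)): [A, B, F, I, E, C, G, H, D]
After 4 (reverse(1, 7)): [A, H, G, C, E, I, F, B, D]
After 5 (swap(8, 2)): [A, H, D, C, E, I, F, B, G]
After 6 (reverse(3, 6)): [A, H, D, F, I, E, C, B, G]
After 7 (rotate_left(1, 6, k=3)): [A, I, E, C, H, D, F, B, G]
After 8 (rotate_left(4, 8, k=2)): [A, I, E, C, F, B, G, H, D]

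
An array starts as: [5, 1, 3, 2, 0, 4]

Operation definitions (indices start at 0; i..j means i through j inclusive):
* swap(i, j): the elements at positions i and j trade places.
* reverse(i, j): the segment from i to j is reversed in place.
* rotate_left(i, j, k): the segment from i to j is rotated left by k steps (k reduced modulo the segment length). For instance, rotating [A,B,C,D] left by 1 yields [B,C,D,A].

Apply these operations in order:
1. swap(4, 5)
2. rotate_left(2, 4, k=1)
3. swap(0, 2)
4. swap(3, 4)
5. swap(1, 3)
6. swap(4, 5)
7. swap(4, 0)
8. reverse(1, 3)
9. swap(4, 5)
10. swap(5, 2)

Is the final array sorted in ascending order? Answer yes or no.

After 1 (swap(4, 5)): [5, 1, 3, 2, 4, 0]
After 2 (rotate_left(2, 4, k=1)): [5, 1, 2, 4, 3, 0]
After 3 (swap(0, 2)): [2, 1, 5, 4, 3, 0]
After 4 (swap(3, 4)): [2, 1, 5, 3, 4, 0]
After 5 (swap(1, 3)): [2, 3, 5, 1, 4, 0]
After 6 (swap(4, 5)): [2, 3, 5, 1, 0, 4]
After 7 (swap(4, 0)): [0, 3, 5, 1, 2, 4]
After 8 (reverse(1, 3)): [0, 1, 5, 3, 2, 4]
After 9 (swap(4, 5)): [0, 1, 5, 3, 4, 2]
After 10 (swap(5, 2)): [0, 1, 2, 3, 4, 5]

Answer: yes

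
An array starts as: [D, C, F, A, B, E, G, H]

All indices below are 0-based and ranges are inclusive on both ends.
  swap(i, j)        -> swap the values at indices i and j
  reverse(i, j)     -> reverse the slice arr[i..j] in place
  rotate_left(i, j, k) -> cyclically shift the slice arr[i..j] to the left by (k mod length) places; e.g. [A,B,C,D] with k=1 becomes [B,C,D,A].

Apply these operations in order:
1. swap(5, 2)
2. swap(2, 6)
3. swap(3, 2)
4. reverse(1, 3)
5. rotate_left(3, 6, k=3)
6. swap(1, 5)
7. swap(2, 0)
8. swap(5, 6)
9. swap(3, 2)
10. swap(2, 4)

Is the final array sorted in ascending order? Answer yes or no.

After 1 (swap(5, 2)): [D, C, E, A, B, F, G, H]
After 2 (swap(2, 6)): [D, C, G, A, B, F, E, H]
After 3 (swap(3, 2)): [D, C, A, G, B, F, E, H]
After 4 (reverse(1, 3)): [D, G, A, C, B, F, E, H]
After 5 (rotate_left(3, 6, k=3)): [D, G, A, E, C, B, F, H]
After 6 (swap(1, 5)): [D, B, A, E, C, G, F, H]
After 7 (swap(2, 0)): [A, B, D, E, C, G, F, H]
After 8 (swap(5, 6)): [A, B, D, E, C, F, G, H]
After 9 (swap(3, 2)): [A, B, E, D, C, F, G, H]
After 10 (swap(2, 4)): [A, B, C, D, E, F, G, H]

Answer: yes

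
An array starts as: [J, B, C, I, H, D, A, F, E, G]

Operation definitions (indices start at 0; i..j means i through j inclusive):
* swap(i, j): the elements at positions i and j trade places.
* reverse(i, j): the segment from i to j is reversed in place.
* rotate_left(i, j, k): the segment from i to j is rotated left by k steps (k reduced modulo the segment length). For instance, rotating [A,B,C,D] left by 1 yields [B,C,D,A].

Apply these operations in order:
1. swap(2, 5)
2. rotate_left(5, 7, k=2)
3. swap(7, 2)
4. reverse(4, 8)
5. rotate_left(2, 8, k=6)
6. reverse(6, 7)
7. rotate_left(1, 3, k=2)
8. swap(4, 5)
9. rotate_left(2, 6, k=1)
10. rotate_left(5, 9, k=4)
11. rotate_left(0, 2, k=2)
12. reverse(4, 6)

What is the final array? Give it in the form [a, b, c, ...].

After 1 (swap(2, 5)): [J, B, D, I, H, C, A, F, E, G]
After 2 (rotate_left(5, 7, k=2)): [J, B, D, I, H, F, C, A, E, G]
After 3 (swap(7, 2)): [J, B, A, I, H, F, C, D, E, G]
After 4 (reverse(4, 8)): [J, B, A, I, E, D, C, F, H, G]
After 5 (rotate_left(2, 8, k=6)): [J, B, H, A, I, E, D, C, F, G]
After 6 (reverse(6, 7)): [J, B, H, A, I, E, C, D, F, G]
After 7 (rotate_left(1, 3, k=2)): [J, A, B, H, I, E, C, D, F, G]
After 8 (swap(4, 5)): [J, A, B, H, E, I, C, D, F, G]
After 9 (rotate_left(2, 6, k=1)): [J, A, H, E, I, C, B, D, F, G]
After 10 (rotate_left(5, 9, k=4)): [J, A, H, E, I, G, C, B, D, F]
After 11 (rotate_left(0, 2, k=2)): [H, J, A, E, I, G, C, B, D, F]
After 12 (reverse(4, 6)): [H, J, A, E, C, G, I, B, D, F]

Answer: [H, J, A, E, C, G, I, B, D, F]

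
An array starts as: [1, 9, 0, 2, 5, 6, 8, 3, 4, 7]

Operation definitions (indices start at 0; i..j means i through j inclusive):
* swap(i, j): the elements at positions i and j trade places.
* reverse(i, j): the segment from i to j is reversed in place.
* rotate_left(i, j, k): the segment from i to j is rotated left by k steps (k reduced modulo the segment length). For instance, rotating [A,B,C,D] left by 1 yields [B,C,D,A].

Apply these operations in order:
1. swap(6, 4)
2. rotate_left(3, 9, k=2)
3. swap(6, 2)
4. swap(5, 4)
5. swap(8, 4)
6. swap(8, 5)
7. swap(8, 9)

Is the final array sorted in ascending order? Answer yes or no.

Answer: no

Derivation:
After 1 (swap(6, 4)): [1, 9, 0, 2, 8, 6, 5, 3, 4, 7]
After 2 (rotate_left(3, 9, k=2)): [1, 9, 0, 6, 5, 3, 4, 7, 2, 8]
After 3 (swap(6, 2)): [1, 9, 4, 6, 5, 3, 0, 7, 2, 8]
After 4 (swap(5, 4)): [1, 9, 4, 6, 3, 5, 0, 7, 2, 8]
After 5 (swap(8, 4)): [1, 9, 4, 6, 2, 5, 0, 7, 3, 8]
After 6 (swap(8, 5)): [1, 9, 4, 6, 2, 3, 0, 7, 5, 8]
After 7 (swap(8, 9)): [1, 9, 4, 6, 2, 3, 0, 7, 8, 5]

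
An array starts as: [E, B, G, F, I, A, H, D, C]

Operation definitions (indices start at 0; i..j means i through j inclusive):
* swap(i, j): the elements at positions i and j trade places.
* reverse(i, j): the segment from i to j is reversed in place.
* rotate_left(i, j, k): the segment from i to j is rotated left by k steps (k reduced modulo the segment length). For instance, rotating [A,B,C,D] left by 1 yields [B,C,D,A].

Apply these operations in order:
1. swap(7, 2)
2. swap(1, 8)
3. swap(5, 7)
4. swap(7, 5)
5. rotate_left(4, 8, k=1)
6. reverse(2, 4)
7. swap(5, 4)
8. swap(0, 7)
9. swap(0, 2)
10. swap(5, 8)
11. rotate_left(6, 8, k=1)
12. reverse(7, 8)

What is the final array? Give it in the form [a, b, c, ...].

Answer: [A, C, B, F, H, I, E, G, D]

Derivation:
After 1 (swap(7, 2)): [E, B, D, F, I, A, H, G, C]
After 2 (swap(1, 8)): [E, C, D, F, I, A, H, G, B]
After 3 (swap(5, 7)): [E, C, D, F, I, G, H, A, B]
After 4 (swap(7, 5)): [E, C, D, F, I, A, H, G, B]
After 5 (rotate_left(4, 8, k=1)): [E, C, D, F, A, H, G, B, I]
After 6 (reverse(2, 4)): [E, C, A, F, D, H, G, B, I]
After 7 (swap(5, 4)): [E, C, A, F, H, D, G, B, I]
After 8 (swap(0, 7)): [B, C, A, F, H, D, G, E, I]
After 9 (swap(0, 2)): [A, C, B, F, H, D, G, E, I]
After 10 (swap(5, 8)): [A, C, B, F, H, I, G, E, D]
After 11 (rotate_left(6, 8, k=1)): [A, C, B, F, H, I, E, D, G]
After 12 (reverse(7, 8)): [A, C, B, F, H, I, E, G, D]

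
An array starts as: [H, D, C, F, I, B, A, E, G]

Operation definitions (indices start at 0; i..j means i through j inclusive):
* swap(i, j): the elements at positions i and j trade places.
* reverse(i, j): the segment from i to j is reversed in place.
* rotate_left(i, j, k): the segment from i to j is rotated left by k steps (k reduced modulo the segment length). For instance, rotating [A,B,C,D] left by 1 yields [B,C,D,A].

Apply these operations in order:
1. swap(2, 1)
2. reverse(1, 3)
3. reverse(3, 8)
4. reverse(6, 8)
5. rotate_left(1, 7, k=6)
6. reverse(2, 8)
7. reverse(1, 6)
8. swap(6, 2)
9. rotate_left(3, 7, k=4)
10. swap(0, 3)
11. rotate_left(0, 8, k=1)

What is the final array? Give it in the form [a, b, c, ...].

Answer: [G, I, H, A, C, B, E, F, D]

Derivation:
After 1 (swap(2, 1)): [H, C, D, F, I, B, A, E, G]
After 2 (reverse(1, 3)): [H, F, D, C, I, B, A, E, G]
After 3 (reverse(3, 8)): [H, F, D, G, E, A, B, I, C]
After 4 (reverse(6, 8)): [H, F, D, G, E, A, C, I, B]
After 5 (rotate_left(1, 7, k=6)): [H, I, F, D, G, E, A, C, B]
After 6 (reverse(2, 8)): [H, I, B, C, A, E, G, D, F]
After 7 (reverse(1, 6)): [H, G, E, A, C, B, I, D, F]
After 8 (swap(6, 2)): [H, G, I, A, C, B, E, D, F]
After 9 (rotate_left(3, 7, k=4)): [H, G, I, D, A, C, B, E, F]
After 10 (swap(0, 3)): [D, G, I, H, A, C, B, E, F]
After 11 (rotate_left(0, 8, k=1)): [G, I, H, A, C, B, E, F, D]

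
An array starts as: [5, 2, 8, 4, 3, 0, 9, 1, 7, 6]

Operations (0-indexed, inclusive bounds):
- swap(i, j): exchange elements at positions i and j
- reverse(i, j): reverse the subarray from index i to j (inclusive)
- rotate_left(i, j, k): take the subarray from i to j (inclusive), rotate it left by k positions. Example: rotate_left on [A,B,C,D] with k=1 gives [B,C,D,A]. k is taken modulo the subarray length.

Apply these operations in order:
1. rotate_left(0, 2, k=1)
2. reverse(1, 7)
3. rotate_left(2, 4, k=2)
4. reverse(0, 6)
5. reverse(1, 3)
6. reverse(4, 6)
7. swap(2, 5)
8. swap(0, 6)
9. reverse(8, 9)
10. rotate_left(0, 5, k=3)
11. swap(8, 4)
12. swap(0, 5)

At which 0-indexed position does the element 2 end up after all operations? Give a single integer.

After 1 (rotate_left(0, 2, k=1)): [2, 8, 5, 4, 3, 0, 9, 1, 7, 6]
After 2 (reverse(1, 7)): [2, 1, 9, 0, 3, 4, 5, 8, 7, 6]
After 3 (rotate_left(2, 4, k=2)): [2, 1, 3, 9, 0, 4, 5, 8, 7, 6]
After 4 (reverse(0, 6)): [5, 4, 0, 9, 3, 1, 2, 8, 7, 6]
After 5 (reverse(1, 3)): [5, 9, 0, 4, 3, 1, 2, 8, 7, 6]
After 6 (reverse(4, 6)): [5, 9, 0, 4, 2, 1, 3, 8, 7, 6]
After 7 (swap(2, 5)): [5, 9, 1, 4, 2, 0, 3, 8, 7, 6]
After 8 (swap(0, 6)): [3, 9, 1, 4, 2, 0, 5, 8, 7, 6]
After 9 (reverse(8, 9)): [3, 9, 1, 4, 2, 0, 5, 8, 6, 7]
After 10 (rotate_left(0, 5, k=3)): [4, 2, 0, 3, 9, 1, 5, 8, 6, 7]
After 11 (swap(8, 4)): [4, 2, 0, 3, 6, 1, 5, 8, 9, 7]
After 12 (swap(0, 5)): [1, 2, 0, 3, 6, 4, 5, 8, 9, 7]

Answer: 1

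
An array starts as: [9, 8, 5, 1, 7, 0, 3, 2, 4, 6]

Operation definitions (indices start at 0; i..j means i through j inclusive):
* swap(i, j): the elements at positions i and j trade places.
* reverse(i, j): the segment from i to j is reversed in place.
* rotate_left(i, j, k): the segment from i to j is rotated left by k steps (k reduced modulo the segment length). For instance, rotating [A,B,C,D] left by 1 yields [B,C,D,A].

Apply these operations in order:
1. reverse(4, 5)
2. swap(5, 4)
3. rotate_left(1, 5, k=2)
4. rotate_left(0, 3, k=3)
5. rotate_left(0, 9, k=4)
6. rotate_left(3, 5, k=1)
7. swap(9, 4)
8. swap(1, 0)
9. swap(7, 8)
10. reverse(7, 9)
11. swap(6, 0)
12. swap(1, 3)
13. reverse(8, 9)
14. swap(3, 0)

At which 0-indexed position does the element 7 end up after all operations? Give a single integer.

After 1 (reverse(4, 5)): [9, 8, 5, 1, 0, 7, 3, 2, 4, 6]
After 2 (swap(5, 4)): [9, 8, 5, 1, 7, 0, 3, 2, 4, 6]
After 3 (rotate_left(1, 5, k=2)): [9, 1, 7, 0, 8, 5, 3, 2, 4, 6]
After 4 (rotate_left(0, 3, k=3)): [0, 9, 1, 7, 8, 5, 3, 2, 4, 6]
After 5 (rotate_left(0, 9, k=4)): [8, 5, 3, 2, 4, 6, 0, 9, 1, 7]
After 6 (rotate_left(3, 5, k=1)): [8, 5, 3, 4, 6, 2, 0, 9, 1, 7]
After 7 (swap(9, 4)): [8, 5, 3, 4, 7, 2, 0, 9, 1, 6]
After 8 (swap(1, 0)): [5, 8, 3, 4, 7, 2, 0, 9, 1, 6]
After 9 (swap(7, 8)): [5, 8, 3, 4, 7, 2, 0, 1, 9, 6]
After 10 (reverse(7, 9)): [5, 8, 3, 4, 7, 2, 0, 6, 9, 1]
After 11 (swap(6, 0)): [0, 8, 3, 4, 7, 2, 5, 6, 9, 1]
After 12 (swap(1, 3)): [0, 4, 3, 8, 7, 2, 5, 6, 9, 1]
After 13 (reverse(8, 9)): [0, 4, 3, 8, 7, 2, 5, 6, 1, 9]
After 14 (swap(3, 0)): [8, 4, 3, 0, 7, 2, 5, 6, 1, 9]

Answer: 4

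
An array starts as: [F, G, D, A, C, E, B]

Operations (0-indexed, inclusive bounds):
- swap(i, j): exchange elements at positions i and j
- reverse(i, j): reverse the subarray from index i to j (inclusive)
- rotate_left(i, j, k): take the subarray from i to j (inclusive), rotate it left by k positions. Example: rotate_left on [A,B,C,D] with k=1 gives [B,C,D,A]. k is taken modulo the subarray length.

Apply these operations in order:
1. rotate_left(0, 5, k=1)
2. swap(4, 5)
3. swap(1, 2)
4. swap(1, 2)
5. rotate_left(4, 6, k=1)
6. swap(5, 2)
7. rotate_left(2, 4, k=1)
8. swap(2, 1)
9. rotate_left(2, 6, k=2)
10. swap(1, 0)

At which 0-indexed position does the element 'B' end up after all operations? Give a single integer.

Answer: 2

Derivation:
After 1 (rotate_left(0, 5, k=1)): [G, D, A, C, E, F, B]
After 2 (swap(4, 5)): [G, D, A, C, F, E, B]
After 3 (swap(1, 2)): [G, A, D, C, F, E, B]
After 4 (swap(1, 2)): [G, D, A, C, F, E, B]
After 5 (rotate_left(4, 6, k=1)): [G, D, A, C, E, B, F]
After 6 (swap(5, 2)): [G, D, B, C, E, A, F]
After 7 (rotate_left(2, 4, k=1)): [G, D, C, E, B, A, F]
After 8 (swap(2, 1)): [G, C, D, E, B, A, F]
After 9 (rotate_left(2, 6, k=2)): [G, C, B, A, F, D, E]
After 10 (swap(1, 0)): [C, G, B, A, F, D, E]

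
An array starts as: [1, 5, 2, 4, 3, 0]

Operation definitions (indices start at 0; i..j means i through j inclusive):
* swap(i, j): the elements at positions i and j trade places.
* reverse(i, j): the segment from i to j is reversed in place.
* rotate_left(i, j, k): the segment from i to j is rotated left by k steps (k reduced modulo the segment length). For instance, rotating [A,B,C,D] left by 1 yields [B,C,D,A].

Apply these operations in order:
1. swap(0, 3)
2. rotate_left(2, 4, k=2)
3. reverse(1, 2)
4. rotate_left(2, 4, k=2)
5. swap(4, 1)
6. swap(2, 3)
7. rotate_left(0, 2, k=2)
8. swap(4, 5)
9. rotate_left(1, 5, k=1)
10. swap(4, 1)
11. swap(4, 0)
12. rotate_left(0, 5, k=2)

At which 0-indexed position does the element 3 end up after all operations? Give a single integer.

Answer: 5

Derivation:
After 1 (swap(0, 3)): [4, 5, 2, 1, 3, 0]
After 2 (rotate_left(2, 4, k=2)): [4, 5, 3, 2, 1, 0]
After 3 (reverse(1, 2)): [4, 3, 5, 2, 1, 0]
After 4 (rotate_left(2, 4, k=2)): [4, 3, 1, 5, 2, 0]
After 5 (swap(4, 1)): [4, 2, 1, 5, 3, 0]
After 6 (swap(2, 3)): [4, 2, 5, 1, 3, 0]
After 7 (rotate_left(0, 2, k=2)): [5, 4, 2, 1, 3, 0]
After 8 (swap(4, 5)): [5, 4, 2, 1, 0, 3]
After 9 (rotate_left(1, 5, k=1)): [5, 2, 1, 0, 3, 4]
After 10 (swap(4, 1)): [5, 3, 1, 0, 2, 4]
After 11 (swap(4, 0)): [2, 3, 1, 0, 5, 4]
After 12 (rotate_left(0, 5, k=2)): [1, 0, 5, 4, 2, 3]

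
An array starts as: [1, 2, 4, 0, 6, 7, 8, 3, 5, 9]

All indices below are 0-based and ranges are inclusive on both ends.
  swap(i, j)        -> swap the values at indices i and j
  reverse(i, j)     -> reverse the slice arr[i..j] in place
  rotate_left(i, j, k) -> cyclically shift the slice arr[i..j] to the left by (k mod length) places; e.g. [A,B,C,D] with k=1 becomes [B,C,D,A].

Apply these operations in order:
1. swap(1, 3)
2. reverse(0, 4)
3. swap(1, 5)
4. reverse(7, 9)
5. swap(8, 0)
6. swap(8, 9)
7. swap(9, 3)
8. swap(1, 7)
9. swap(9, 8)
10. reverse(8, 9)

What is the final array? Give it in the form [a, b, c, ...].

Answer: [5, 9, 4, 6, 1, 2, 8, 7, 3, 0]

Derivation:
After 1 (swap(1, 3)): [1, 0, 4, 2, 6, 7, 8, 3, 5, 9]
After 2 (reverse(0, 4)): [6, 2, 4, 0, 1, 7, 8, 3, 5, 9]
After 3 (swap(1, 5)): [6, 7, 4, 0, 1, 2, 8, 3, 5, 9]
After 4 (reverse(7, 9)): [6, 7, 4, 0, 1, 2, 8, 9, 5, 3]
After 5 (swap(8, 0)): [5, 7, 4, 0, 1, 2, 8, 9, 6, 3]
After 6 (swap(8, 9)): [5, 7, 4, 0, 1, 2, 8, 9, 3, 6]
After 7 (swap(9, 3)): [5, 7, 4, 6, 1, 2, 8, 9, 3, 0]
After 8 (swap(1, 7)): [5, 9, 4, 6, 1, 2, 8, 7, 3, 0]
After 9 (swap(9, 8)): [5, 9, 4, 6, 1, 2, 8, 7, 0, 3]
After 10 (reverse(8, 9)): [5, 9, 4, 6, 1, 2, 8, 7, 3, 0]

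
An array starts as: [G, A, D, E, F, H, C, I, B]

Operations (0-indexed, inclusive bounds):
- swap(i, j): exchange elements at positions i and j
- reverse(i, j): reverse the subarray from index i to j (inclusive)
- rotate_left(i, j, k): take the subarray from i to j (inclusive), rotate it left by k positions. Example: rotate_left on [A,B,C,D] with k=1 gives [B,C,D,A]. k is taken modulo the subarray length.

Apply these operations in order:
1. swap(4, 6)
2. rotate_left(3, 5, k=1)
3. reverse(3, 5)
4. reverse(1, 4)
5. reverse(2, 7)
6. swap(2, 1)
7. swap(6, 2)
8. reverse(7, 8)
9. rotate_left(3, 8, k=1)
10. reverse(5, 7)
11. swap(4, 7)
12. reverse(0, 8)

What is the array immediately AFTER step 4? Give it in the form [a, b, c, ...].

After 1 (swap(4, 6)): [G, A, D, E, C, H, F, I, B]
After 2 (rotate_left(3, 5, k=1)): [G, A, D, C, H, E, F, I, B]
After 3 (reverse(3, 5)): [G, A, D, E, H, C, F, I, B]
After 4 (reverse(1, 4)): [G, H, E, D, A, C, F, I, B]

Answer: [G, H, E, D, A, C, F, I, B]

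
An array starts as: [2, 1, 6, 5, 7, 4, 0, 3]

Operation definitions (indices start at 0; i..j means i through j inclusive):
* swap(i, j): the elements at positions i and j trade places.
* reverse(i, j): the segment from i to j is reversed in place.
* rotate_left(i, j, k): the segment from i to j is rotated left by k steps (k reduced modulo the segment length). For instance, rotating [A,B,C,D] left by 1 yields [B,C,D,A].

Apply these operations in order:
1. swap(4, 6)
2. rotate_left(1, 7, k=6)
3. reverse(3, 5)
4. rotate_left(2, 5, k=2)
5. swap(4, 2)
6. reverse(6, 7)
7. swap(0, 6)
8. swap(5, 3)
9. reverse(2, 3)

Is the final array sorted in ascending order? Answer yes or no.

After 1 (swap(4, 6)): [2, 1, 6, 5, 0, 4, 7, 3]
After 2 (rotate_left(1, 7, k=6)): [2, 3, 1, 6, 5, 0, 4, 7]
After 3 (reverse(3, 5)): [2, 3, 1, 0, 5, 6, 4, 7]
After 4 (rotate_left(2, 5, k=2)): [2, 3, 5, 6, 1, 0, 4, 7]
After 5 (swap(4, 2)): [2, 3, 1, 6, 5, 0, 4, 7]
After 6 (reverse(6, 7)): [2, 3, 1, 6, 5, 0, 7, 4]
After 7 (swap(0, 6)): [7, 3, 1, 6, 5, 0, 2, 4]
After 8 (swap(5, 3)): [7, 3, 1, 0, 5, 6, 2, 4]
After 9 (reverse(2, 3)): [7, 3, 0, 1, 5, 6, 2, 4]

Answer: no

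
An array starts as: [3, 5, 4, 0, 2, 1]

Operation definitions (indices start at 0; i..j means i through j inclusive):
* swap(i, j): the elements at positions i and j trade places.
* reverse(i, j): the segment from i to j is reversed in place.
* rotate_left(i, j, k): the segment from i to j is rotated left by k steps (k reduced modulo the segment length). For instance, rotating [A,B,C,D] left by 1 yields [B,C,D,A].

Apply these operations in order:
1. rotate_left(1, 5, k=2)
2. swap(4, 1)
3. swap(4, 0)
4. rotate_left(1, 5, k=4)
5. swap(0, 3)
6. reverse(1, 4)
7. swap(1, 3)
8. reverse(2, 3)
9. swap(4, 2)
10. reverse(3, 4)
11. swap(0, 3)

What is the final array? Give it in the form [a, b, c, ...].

Answer: [1, 5, 4, 2, 0, 3]

Derivation:
After 1 (rotate_left(1, 5, k=2)): [3, 0, 2, 1, 5, 4]
After 2 (swap(4, 1)): [3, 5, 2, 1, 0, 4]
After 3 (swap(4, 0)): [0, 5, 2, 1, 3, 4]
After 4 (rotate_left(1, 5, k=4)): [0, 4, 5, 2, 1, 3]
After 5 (swap(0, 3)): [2, 4, 5, 0, 1, 3]
After 6 (reverse(1, 4)): [2, 1, 0, 5, 4, 3]
After 7 (swap(1, 3)): [2, 5, 0, 1, 4, 3]
After 8 (reverse(2, 3)): [2, 5, 1, 0, 4, 3]
After 9 (swap(4, 2)): [2, 5, 4, 0, 1, 3]
After 10 (reverse(3, 4)): [2, 5, 4, 1, 0, 3]
After 11 (swap(0, 3)): [1, 5, 4, 2, 0, 3]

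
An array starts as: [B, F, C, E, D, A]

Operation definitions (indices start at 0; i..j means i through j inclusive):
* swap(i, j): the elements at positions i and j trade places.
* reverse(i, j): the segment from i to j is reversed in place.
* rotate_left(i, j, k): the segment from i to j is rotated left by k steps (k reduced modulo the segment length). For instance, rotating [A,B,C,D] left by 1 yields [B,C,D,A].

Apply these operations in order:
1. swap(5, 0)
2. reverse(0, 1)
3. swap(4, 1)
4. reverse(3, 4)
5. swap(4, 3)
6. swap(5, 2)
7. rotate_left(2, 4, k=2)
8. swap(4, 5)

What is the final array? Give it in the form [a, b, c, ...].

Answer: [F, D, A, B, C, E]

Derivation:
After 1 (swap(5, 0)): [A, F, C, E, D, B]
After 2 (reverse(0, 1)): [F, A, C, E, D, B]
After 3 (swap(4, 1)): [F, D, C, E, A, B]
After 4 (reverse(3, 4)): [F, D, C, A, E, B]
After 5 (swap(4, 3)): [F, D, C, E, A, B]
After 6 (swap(5, 2)): [F, D, B, E, A, C]
After 7 (rotate_left(2, 4, k=2)): [F, D, A, B, E, C]
After 8 (swap(4, 5)): [F, D, A, B, C, E]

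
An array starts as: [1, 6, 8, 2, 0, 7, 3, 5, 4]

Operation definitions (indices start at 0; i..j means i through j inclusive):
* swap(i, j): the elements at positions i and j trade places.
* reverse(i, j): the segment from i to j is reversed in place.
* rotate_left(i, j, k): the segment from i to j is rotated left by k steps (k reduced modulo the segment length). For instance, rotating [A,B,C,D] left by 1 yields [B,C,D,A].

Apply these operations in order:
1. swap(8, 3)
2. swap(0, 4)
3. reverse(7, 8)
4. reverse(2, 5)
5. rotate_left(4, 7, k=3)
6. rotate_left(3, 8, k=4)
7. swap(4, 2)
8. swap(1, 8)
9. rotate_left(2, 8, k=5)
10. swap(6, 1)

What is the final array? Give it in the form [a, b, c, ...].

Answer: [0, 7, 4, 6, 5, 3, 8, 1, 2]

Derivation:
After 1 (swap(8, 3)): [1, 6, 8, 4, 0, 7, 3, 5, 2]
After 2 (swap(0, 4)): [0, 6, 8, 4, 1, 7, 3, 5, 2]
After 3 (reverse(7, 8)): [0, 6, 8, 4, 1, 7, 3, 2, 5]
After 4 (reverse(2, 5)): [0, 6, 7, 1, 4, 8, 3, 2, 5]
After 5 (rotate_left(4, 7, k=3)): [0, 6, 7, 1, 2, 4, 8, 3, 5]
After 6 (rotate_left(3, 8, k=4)): [0, 6, 7, 3, 5, 1, 2, 4, 8]
After 7 (swap(4, 2)): [0, 6, 5, 3, 7, 1, 2, 4, 8]
After 8 (swap(1, 8)): [0, 8, 5, 3, 7, 1, 2, 4, 6]
After 9 (rotate_left(2, 8, k=5)): [0, 8, 4, 6, 5, 3, 7, 1, 2]
After 10 (swap(6, 1)): [0, 7, 4, 6, 5, 3, 8, 1, 2]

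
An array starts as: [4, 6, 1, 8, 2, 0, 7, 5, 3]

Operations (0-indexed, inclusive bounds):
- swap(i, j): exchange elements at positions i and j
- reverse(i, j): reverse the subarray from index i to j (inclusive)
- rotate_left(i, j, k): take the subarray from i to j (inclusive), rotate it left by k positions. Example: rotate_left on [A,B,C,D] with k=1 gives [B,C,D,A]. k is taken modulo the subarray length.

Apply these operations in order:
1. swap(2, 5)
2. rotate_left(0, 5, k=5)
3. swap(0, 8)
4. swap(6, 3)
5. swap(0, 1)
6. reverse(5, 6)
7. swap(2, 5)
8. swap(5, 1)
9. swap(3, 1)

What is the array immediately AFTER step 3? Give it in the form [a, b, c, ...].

After 1 (swap(2, 5)): [4, 6, 0, 8, 2, 1, 7, 5, 3]
After 2 (rotate_left(0, 5, k=5)): [1, 4, 6, 0, 8, 2, 7, 5, 3]
After 3 (swap(0, 8)): [3, 4, 6, 0, 8, 2, 7, 5, 1]

Answer: [3, 4, 6, 0, 8, 2, 7, 5, 1]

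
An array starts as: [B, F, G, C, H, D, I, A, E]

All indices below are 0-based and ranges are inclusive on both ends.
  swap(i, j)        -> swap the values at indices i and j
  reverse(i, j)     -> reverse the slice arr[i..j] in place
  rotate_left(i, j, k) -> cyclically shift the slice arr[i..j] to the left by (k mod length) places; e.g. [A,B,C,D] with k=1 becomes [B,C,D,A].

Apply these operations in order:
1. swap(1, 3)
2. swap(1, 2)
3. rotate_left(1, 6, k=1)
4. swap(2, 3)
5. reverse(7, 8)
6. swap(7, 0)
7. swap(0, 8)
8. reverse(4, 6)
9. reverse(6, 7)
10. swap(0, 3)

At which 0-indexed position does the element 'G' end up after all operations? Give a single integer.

After 1 (swap(1, 3)): [B, C, G, F, H, D, I, A, E]
After 2 (swap(1, 2)): [B, G, C, F, H, D, I, A, E]
After 3 (rotate_left(1, 6, k=1)): [B, C, F, H, D, I, G, A, E]
After 4 (swap(2, 3)): [B, C, H, F, D, I, G, A, E]
After 5 (reverse(7, 8)): [B, C, H, F, D, I, G, E, A]
After 6 (swap(7, 0)): [E, C, H, F, D, I, G, B, A]
After 7 (swap(0, 8)): [A, C, H, F, D, I, G, B, E]
After 8 (reverse(4, 6)): [A, C, H, F, G, I, D, B, E]
After 9 (reverse(6, 7)): [A, C, H, F, G, I, B, D, E]
After 10 (swap(0, 3)): [F, C, H, A, G, I, B, D, E]

Answer: 4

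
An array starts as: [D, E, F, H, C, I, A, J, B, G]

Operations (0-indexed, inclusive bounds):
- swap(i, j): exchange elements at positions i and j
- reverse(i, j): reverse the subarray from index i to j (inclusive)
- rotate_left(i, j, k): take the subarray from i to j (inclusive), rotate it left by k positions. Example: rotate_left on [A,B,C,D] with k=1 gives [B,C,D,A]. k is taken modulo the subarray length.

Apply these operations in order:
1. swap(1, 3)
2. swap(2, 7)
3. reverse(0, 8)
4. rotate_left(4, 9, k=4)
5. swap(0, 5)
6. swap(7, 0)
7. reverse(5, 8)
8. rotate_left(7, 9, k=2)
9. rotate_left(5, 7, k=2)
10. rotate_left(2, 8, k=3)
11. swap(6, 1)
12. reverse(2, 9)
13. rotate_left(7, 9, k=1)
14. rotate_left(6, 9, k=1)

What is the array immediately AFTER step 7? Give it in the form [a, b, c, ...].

After 1 (swap(1, 3)): [D, H, F, E, C, I, A, J, B, G]
After 2 (swap(2, 7)): [D, H, J, E, C, I, A, F, B, G]
After 3 (reverse(0, 8)): [B, F, A, I, C, E, J, H, D, G]
After 4 (rotate_left(4, 9, k=4)): [B, F, A, I, D, G, C, E, J, H]
After 5 (swap(0, 5)): [G, F, A, I, D, B, C, E, J, H]
After 6 (swap(7, 0)): [E, F, A, I, D, B, C, G, J, H]
After 7 (reverse(5, 8)): [E, F, A, I, D, J, G, C, B, H]

Answer: [E, F, A, I, D, J, G, C, B, H]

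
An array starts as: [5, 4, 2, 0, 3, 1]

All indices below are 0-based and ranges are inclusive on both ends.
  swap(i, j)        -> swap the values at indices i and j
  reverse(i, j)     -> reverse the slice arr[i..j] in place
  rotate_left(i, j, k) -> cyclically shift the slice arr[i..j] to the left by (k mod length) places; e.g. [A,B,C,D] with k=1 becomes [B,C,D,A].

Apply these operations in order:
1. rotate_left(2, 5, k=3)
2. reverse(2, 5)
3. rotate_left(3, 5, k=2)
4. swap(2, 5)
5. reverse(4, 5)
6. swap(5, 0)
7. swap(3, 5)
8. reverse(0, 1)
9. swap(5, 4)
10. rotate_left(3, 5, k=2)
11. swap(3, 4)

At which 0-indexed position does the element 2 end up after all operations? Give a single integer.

Answer: 2

Derivation:
After 1 (rotate_left(2, 5, k=3)): [5, 4, 1, 2, 0, 3]
After 2 (reverse(2, 5)): [5, 4, 3, 0, 2, 1]
After 3 (rotate_left(3, 5, k=2)): [5, 4, 3, 1, 0, 2]
After 4 (swap(2, 5)): [5, 4, 2, 1, 0, 3]
After 5 (reverse(4, 5)): [5, 4, 2, 1, 3, 0]
After 6 (swap(5, 0)): [0, 4, 2, 1, 3, 5]
After 7 (swap(3, 5)): [0, 4, 2, 5, 3, 1]
After 8 (reverse(0, 1)): [4, 0, 2, 5, 3, 1]
After 9 (swap(5, 4)): [4, 0, 2, 5, 1, 3]
After 10 (rotate_left(3, 5, k=2)): [4, 0, 2, 3, 5, 1]
After 11 (swap(3, 4)): [4, 0, 2, 5, 3, 1]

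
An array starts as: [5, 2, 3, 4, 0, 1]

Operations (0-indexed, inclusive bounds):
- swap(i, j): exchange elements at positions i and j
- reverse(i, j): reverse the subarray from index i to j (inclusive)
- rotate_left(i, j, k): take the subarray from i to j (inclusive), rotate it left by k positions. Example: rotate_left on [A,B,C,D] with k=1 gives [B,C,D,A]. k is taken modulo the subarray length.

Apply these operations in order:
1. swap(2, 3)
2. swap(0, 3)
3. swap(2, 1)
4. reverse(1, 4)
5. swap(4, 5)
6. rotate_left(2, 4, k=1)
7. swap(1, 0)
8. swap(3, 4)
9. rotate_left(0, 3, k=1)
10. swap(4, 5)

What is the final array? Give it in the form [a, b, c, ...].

After 1 (swap(2, 3)): [5, 2, 4, 3, 0, 1]
After 2 (swap(0, 3)): [3, 2, 4, 5, 0, 1]
After 3 (swap(2, 1)): [3, 4, 2, 5, 0, 1]
After 4 (reverse(1, 4)): [3, 0, 5, 2, 4, 1]
After 5 (swap(4, 5)): [3, 0, 5, 2, 1, 4]
After 6 (rotate_left(2, 4, k=1)): [3, 0, 2, 1, 5, 4]
After 7 (swap(1, 0)): [0, 3, 2, 1, 5, 4]
After 8 (swap(3, 4)): [0, 3, 2, 5, 1, 4]
After 9 (rotate_left(0, 3, k=1)): [3, 2, 5, 0, 1, 4]
After 10 (swap(4, 5)): [3, 2, 5, 0, 4, 1]

Answer: [3, 2, 5, 0, 4, 1]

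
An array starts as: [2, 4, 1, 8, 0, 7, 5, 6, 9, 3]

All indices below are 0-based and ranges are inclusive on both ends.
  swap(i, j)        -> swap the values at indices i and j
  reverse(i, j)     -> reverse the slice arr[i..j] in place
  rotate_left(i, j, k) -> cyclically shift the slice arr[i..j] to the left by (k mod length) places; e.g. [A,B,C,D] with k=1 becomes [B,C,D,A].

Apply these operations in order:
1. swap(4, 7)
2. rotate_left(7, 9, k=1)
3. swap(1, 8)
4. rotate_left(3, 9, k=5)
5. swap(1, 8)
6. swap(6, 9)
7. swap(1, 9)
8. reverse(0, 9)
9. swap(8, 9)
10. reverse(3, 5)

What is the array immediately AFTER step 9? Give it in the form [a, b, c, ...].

After 1 (swap(4, 7)): [2, 4, 1, 8, 6, 7, 5, 0, 9, 3]
After 2 (rotate_left(7, 9, k=1)): [2, 4, 1, 8, 6, 7, 5, 9, 3, 0]
After 3 (swap(1, 8)): [2, 3, 1, 8, 6, 7, 5, 9, 4, 0]
After 4 (rotate_left(3, 9, k=5)): [2, 3, 1, 4, 0, 8, 6, 7, 5, 9]
After 5 (swap(1, 8)): [2, 5, 1, 4, 0, 8, 6, 7, 3, 9]
After 6 (swap(6, 9)): [2, 5, 1, 4, 0, 8, 9, 7, 3, 6]
After 7 (swap(1, 9)): [2, 6, 1, 4, 0, 8, 9, 7, 3, 5]
After 8 (reverse(0, 9)): [5, 3, 7, 9, 8, 0, 4, 1, 6, 2]
After 9 (swap(8, 9)): [5, 3, 7, 9, 8, 0, 4, 1, 2, 6]

Answer: [5, 3, 7, 9, 8, 0, 4, 1, 2, 6]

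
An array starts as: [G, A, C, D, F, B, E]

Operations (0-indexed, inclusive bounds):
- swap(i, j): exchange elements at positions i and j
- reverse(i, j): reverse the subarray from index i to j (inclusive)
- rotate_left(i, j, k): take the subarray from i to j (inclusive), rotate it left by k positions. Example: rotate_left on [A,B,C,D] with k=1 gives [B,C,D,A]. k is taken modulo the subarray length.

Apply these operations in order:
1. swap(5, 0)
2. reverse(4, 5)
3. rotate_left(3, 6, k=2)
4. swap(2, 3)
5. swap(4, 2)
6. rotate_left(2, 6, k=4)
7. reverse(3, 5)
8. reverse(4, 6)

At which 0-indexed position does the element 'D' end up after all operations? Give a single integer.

After 1 (swap(5, 0)): [B, A, C, D, F, G, E]
After 2 (reverse(4, 5)): [B, A, C, D, G, F, E]
After 3 (rotate_left(3, 6, k=2)): [B, A, C, F, E, D, G]
After 4 (swap(2, 3)): [B, A, F, C, E, D, G]
After 5 (swap(4, 2)): [B, A, E, C, F, D, G]
After 6 (rotate_left(2, 6, k=4)): [B, A, G, E, C, F, D]
After 7 (reverse(3, 5)): [B, A, G, F, C, E, D]
After 8 (reverse(4, 6)): [B, A, G, F, D, E, C]

Answer: 4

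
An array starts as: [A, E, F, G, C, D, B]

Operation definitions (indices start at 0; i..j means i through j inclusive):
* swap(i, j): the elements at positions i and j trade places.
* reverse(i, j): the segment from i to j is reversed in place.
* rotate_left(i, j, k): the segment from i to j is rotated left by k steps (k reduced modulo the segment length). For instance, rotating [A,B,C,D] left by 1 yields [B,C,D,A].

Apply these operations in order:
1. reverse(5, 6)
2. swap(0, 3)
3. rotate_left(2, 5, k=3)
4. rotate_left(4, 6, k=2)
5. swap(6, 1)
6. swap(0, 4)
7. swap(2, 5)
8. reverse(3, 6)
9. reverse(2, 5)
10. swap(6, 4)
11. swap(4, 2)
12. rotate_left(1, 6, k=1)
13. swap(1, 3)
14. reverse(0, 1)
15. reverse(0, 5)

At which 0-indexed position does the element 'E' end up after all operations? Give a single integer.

Answer: 0

Derivation:
After 1 (reverse(5, 6)): [A, E, F, G, C, B, D]
After 2 (swap(0, 3)): [G, E, F, A, C, B, D]
After 3 (rotate_left(2, 5, k=3)): [G, E, B, F, A, C, D]
After 4 (rotate_left(4, 6, k=2)): [G, E, B, F, D, A, C]
After 5 (swap(6, 1)): [G, C, B, F, D, A, E]
After 6 (swap(0, 4)): [D, C, B, F, G, A, E]
After 7 (swap(2, 5)): [D, C, A, F, G, B, E]
After 8 (reverse(3, 6)): [D, C, A, E, B, G, F]
After 9 (reverse(2, 5)): [D, C, G, B, E, A, F]
After 10 (swap(6, 4)): [D, C, G, B, F, A, E]
After 11 (swap(4, 2)): [D, C, F, B, G, A, E]
After 12 (rotate_left(1, 6, k=1)): [D, F, B, G, A, E, C]
After 13 (swap(1, 3)): [D, G, B, F, A, E, C]
After 14 (reverse(0, 1)): [G, D, B, F, A, E, C]
After 15 (reverse(0, 5)): [E, A, F, B, D, G, C]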